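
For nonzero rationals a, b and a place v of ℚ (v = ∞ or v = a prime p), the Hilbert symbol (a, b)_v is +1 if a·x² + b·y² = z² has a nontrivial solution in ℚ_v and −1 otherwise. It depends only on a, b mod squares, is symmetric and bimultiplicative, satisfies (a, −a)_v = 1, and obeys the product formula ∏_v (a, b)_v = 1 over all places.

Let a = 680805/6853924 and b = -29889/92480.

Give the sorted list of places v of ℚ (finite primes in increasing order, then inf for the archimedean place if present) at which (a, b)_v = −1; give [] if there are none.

Mod squares: a ≡ 5, b ≡ -205. Check v ∈ {∞, 2, 3, 5, 7, 11, 17, 41}.
v=2: v_2(a)=-2, v_2(b)=-6; units ≡ 5, 3 (mod 8); ε·ε+αω+βω = 0·1+-2·1+-6·1 ≡ 0  ⇒  (a,b)_2 = +1.
v=11: a=11^-2·(≡3), b=11^0·(≡3) mod 11; (3|11)=+1, (3|11)=+1; (−1)^{-2·0·5}·(+1)^0·(+1)^-2 = +1.
v=17: a=17^-2·(≡6), b=17^-2·(≡1) mod 17; (6|17)=-1, (1|17)=+1; (−1)^{-2·-2·8}·(-1)^-2·(+1)^-2 = +1.
v=5: a=5^1·(≡4), b=5^-1·(≡1) mod 5; (4|5)=+1, (1|5)=+1; (−1)^{1·-1·2}·(+1)^-1·(+1)^1 = +1.
v=41: a=41^2·(≡1), b=41^1·(≡2) mod 41; (1|41)=+1, (2|41)=+1; (−1)^{2·1·20}·(+1)^1·(+1)^2 = +1.
v=7: a=7^-2·(≡3), b=7^0·(≡5) mod 7; (3|7)=-1, (5|7)=-1; (−1)^{-2·0·3}·(-1)^0·(-1)^-2 = +1.
v=3: a=3^4·(≡2), b=3^6·(≡2) mod 3; (2|3)=-1, (2|3)=-1; (−1)^{4·6·1}·(-1)^6·(-1)^4 = +1.
v=∞: 5 > 0 and -205 < 0  ⇒  (a,b)_∞ = +1.
Ram(a, b) = ∅: the form 5·x² + -205·y² − z² is isotropic over every ℚ_v, so by Hasse–Minkowski it is isotropic over ℚ.

[]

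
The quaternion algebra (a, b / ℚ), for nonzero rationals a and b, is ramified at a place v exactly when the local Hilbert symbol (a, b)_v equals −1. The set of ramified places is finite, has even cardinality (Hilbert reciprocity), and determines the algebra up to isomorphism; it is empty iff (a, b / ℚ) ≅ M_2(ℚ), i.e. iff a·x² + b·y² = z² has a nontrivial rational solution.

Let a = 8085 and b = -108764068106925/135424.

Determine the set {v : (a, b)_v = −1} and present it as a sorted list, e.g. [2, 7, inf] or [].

[5, 11]

Mod squares: a ≡ 165, b ≡ -77. Check v ∈ {∞, 2, 3, 5, 7, 11, 23}.
v=3: a=3^1·(≡1), b=3^4·(≡1) mod 3; (1|3)=+1, (1|3)=+1; (−1)^{1·4·1}·(+1)^4·(+1)^1 = +1.
v=5: a=5^1·(≡2), b=5^2·(≡2) mod 5; (2|5)=-1, (2|5)=-1; (−1)^{1·2·2}·(-1)^2·(-1)^1 = -1.
v=23: a=23^0·(≡12), b=23^-2·(≡15) mod 23; (12|23)=+1, (15|23)=-1; (−1)^{0·-2·11}·(+1)^-2·(-1)^0 = +1.
v=7: a=7^2·(≡4), b=7^9·(≡6) mod 7; (4|7)=+1, (6|7)=-1; (−1)^{2·9·3}·(+1)^9·(-1)^2 = +1.
v=∞: 165 > 0 and -77 < 0  ⇒  (a,b)_∞ = +1.
v=11: a=11^1·(≡9), b=11^3·(≡1) mod 11; (9|11)=+1, (1|11)=+1; (−1)^{1·3·5}·(+1)^3·(+1)^1 = -1.
v=2: v_2(a)=0, v_2(b)=-8; units ≡ 5, 3 (mod 8); ε·ε+αω+βω = 0·1+0·1+-8·1 ≡ 0  ⇒  (a,b)_2 = +1.
(165, -77 / ℚ) ramifies at {5, 11}: a division algebra.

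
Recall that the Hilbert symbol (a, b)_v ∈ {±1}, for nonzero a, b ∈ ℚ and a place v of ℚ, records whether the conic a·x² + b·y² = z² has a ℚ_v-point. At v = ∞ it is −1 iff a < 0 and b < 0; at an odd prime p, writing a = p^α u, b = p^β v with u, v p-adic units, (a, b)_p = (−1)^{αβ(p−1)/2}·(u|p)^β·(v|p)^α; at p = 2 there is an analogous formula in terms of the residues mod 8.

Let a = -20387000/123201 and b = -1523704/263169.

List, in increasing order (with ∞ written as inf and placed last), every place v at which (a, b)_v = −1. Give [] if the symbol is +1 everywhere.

Mod squares: a ≡ -203870, b ≡ -46. Check v ∈ {∞, 2, 3, 5, 7, 13, 19, 23, 29, 37}.
v=7: a=7^0·(≡3), b=7^2·(≡3) mod 7; (3|7)=-1, (3|7)=-1; (−1)^{0·2·3}·(-1)^2·(-1)^0 = +1.
v=13: a=13^-2·(≡3), b=13^2·(≡11) mod 13; (3|13)=+1, (11|13)=-1; (−1)^{-2·2·6}·(+1)^2·(-1)^-2 = +1.
v=37: a=37^1·(≡16), b=37^0·(≡16) mod 37; (16|37)=+1, (16|37)=+1; (−1)^{1·0·18}·(+1)^0·(+1)^1 = +1.
v=5: a=5^3·(≡4), b=5^0·(≡4) mod 5; (4|5)=+1, (4|5)=+1; (−1)^{3·0·2}·(+1)^0·(+1)^3 = +1.
v=19: a=19^1·(≡5), b=19^-2·(≡11) mod 19; (5|19)=+1, (11|19)=+1; (−1)^{1·-2·9}·(+1)^-2·(+1)^1 = +1.
v=23: a=23^0·(≡3), b=23^1·(≡5) mod 23; (3|23)=+1, (5|23)=-1; (−1)^{0·1·11}·(+1)^1·(-1)^0 = +1.
v=2: v_2(a)=3, v_2(b)=3; units ≡ 1, 1 (mod 8); ε·ε+αω+βω = 0·0+3·0+3·0 ≡ 0  ⇒  (a,b)_2 = +1.
v=29: a=29^1·(≡2), b=29^0·(≡17) mod 29; (2|29)=-1, (17|29)=-1; (−1)^{1·0·14}·(-1)^0·(-1)^1 = -1.
v=3: a=3^-6·(≡1), b=3^-6·(≡2) mod 3; (1|3)=+1, (2|3)=-1; (−1)^{-6·-6·1}·(+1)^-6·(-1)^-6 = +1.
v=∞: -203870 < 0 and -46 < 0  ⇒  (a,b)_∞ = -1.
(-203870, -46 / ℚ) ramifies at {29, ∞}: a division algebra.

[29, inf]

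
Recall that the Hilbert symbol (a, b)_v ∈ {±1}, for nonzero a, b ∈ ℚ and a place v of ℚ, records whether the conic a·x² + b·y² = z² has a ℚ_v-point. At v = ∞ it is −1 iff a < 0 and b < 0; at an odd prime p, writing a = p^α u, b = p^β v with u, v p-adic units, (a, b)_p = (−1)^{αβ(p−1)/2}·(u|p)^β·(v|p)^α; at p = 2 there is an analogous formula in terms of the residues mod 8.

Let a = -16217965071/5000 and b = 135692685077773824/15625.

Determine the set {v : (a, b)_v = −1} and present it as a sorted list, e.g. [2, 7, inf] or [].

[7, 13]

(a, b) ≡ (-462, 286) mod (ℚ^×)²; places V = {2, 3, 5, 7, 11, 13, 19, ∞}.
(a,b)_13: α=0, u≡7; β=1, v≡9 (mod 13); (7|13)=-1, (9|13)=+1; sign (−1)^0·-1^1·+1^0 = -1.
(a,b)_2: α=-3, β=9; u≡1, v≡7 (mod 8); ε(u)ε(v)=0·1, αω(v)=-3·0, βω(u)=9·0; sum ≡ 0  ⇒  +1.
(a,b)_11: α=1, u≡7; β=1, v≡1 (mod 11); (7|11)=-1, (1|11)=+1; sign (−1)^1·-1^1·+1^1 = +1.
(a,b)_7: α=5, u≡2; β=10, v≡6 (mod 7); (2|7)=+1, (6|7)=-1; sign (−1)^0·+1^10·-1^5 = -1.
(a,b)_∞: sgn(-462)=−, sgn(286)=+, so +1.
(a,b)_19: α=2, u≡3; β=0, v≡16 (mod 19); (3|19)=-1, (16|19)=+1; sign (−1)^0·-1^0·+1^2 = +1.
(a,b)_3: α=5, u≡2; β=8, v≡1 (mod 3); (2|3)=-1, (1|3)=+1; sign (−1)^0·-1^8·+1^5 = +1.
(a,b)_5: α=-4, u≡3; β=-6, v≡4 (mod 5); (3|5)=-1, (4|5)=+1; sign (−1)^0·-1^-6·+1^-4 = +1.
Ram(-462, 286) = {7, 13}; no ℚ_7-point on the conic.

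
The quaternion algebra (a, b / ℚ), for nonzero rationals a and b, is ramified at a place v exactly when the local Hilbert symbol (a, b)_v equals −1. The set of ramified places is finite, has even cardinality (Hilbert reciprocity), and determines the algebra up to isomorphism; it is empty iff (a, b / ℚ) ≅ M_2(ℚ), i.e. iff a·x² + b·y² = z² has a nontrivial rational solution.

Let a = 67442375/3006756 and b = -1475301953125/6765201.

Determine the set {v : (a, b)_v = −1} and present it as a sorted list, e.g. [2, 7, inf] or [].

[2, 5]

(a, b) ≡ (455, -13) mod (ℚ^×)²; places V = {2, 3, 5, 7, 11, 13, 17, ∞}.
(a,b)_2: α=-2, β=0; u≡7, v≡3 (mod 8); ε(u)ε(v)=1·1, αω(v)=-2·1, βω(u)=0·0; sum ≡ 1  ⇒  -1.
(a,b)_3: α=-2, u≡2; β=-4, v≡2 (mod 3); (2|3)=-1, (2|3)=-1; sign (−1)^0·-1^-4·-1^-2 = +1.
(a,b)_17: α=-4, u≡13; β=-4, v≡8 (mod 17); (13|17)=+1, (8|17)=+1; sign (−1)^0·+1^-4·+1^-4 = +1.
(a,b)_13: α=1, u≡9; β=1, v≡3 (mod 13); (9|13)=+1, (3|13)=+1; sign (−1)^0·+1^1·+1^1 = +1.
(a,b)_11: α=2, u≡1; β=2, v≡3 (mod 11); (1|11)=+1, (3|11)=+1; sign (−1)^0·+1^2·+1^2 = +1.
(a,b)_5: α=3, u≡4; β=8, v≡2 (mod 5); (4|5)=+1, (2|5)=-1; sign (−1)^0·+1^8·-1^3 = -1.
(a,b)_∞: sgn(455)=+, sgn(-13)=−, so +1.
(a,b)_7: α=3, u≡4; β=4, v≡4 (mod 7); (4|7)=+1, (4|7)=+1; sign (−1)^0·+1^4·+1^3 = +1.
(455, -13 / ℚ) ramifies at {2, 5}: a division algebra.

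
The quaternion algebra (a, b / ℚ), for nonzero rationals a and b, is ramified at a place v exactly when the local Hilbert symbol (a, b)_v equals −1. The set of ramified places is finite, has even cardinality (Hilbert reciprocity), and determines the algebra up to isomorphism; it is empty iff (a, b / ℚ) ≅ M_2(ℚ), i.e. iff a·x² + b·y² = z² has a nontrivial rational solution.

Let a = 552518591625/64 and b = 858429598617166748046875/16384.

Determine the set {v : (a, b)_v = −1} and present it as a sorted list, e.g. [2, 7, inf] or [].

(a, b) ≡ (50115065, 35) mod (ℚ^×)²; places V = {2, 3, 5, 7, 11, 13, 17, 19, 31, ∞}.
(a,b)_7: α=3, u≡3; β=3, v≡5 (mod 7); (3|7)=-1, (5|7)=-1; sign (−1)^1·-1^3·-1^3 = -1.
(a,b)_13: α=1, u≡2; β=2, v≡4 (mod 13); (2|13)=-1, (4|13)=+1; sign (−1)^0·-1^2·+1^1 = +1.
(a,b)_19: α=1, u≡4; β=2, v≡9 (mod 19); (4|19)=+1, (9|19)=+1; sign (−1)^0·+1^2·+1^1 = +1.
(a,b)_17: α=1, u≡1; β=2, v≡9 (mod 17); (1|17)=+1, (9|17)=+1; sign (−1)^0·+1^2·+1^1 = +1.
(a,b)_3: α=2, u≡2; β=0, v≡2 (mod 3); (2|3)=-1, (2|3)=-1; sign (−1)^0·-1^0·-1^2 = +1.
(a,b)_11: α=1, u≡4; β=2, v≡7 (mod 11); (4|11)=+1, (7|11)=-1; sign (−1)^0·+1^2·-1^1 = -1.
(a,b)_31: α=1, u≡22; β=2, v≡20 (mod 31); (22|31)=-1, (20|31)=+1; sign (−1)^0·-1^2·+1^1 = +1.
(a,b)_∞: sgn(50115065)=+, sgn(35)=+, so +1.
(a,b)_2: α=-6, β=-14; u≡1, v≡3 (mod 8); ε(u)ε(v)=0·1, αω(v)=-6·1, βω(u)=-14·0; sum ≡ 0  ⇒  +1.
(a,b)_5: α=3, u≡2; β=13, v≡2 (mod 5); (2|5)=-1, (2|5)=-1; sign (−1)^0·-1^13·-1^3 = +1.
Ram(50115065, 35) = {7, 11}; no ℚ_7-point on the conic.

[7, 11]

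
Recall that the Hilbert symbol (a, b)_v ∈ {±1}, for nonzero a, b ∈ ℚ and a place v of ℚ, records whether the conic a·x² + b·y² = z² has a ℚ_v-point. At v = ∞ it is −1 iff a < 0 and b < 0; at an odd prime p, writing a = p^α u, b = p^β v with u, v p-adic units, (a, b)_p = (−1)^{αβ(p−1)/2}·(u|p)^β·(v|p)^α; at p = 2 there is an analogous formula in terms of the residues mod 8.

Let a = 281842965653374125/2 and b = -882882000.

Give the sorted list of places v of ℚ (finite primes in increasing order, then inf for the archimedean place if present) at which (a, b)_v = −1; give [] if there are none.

[2, 3, 7, 11]

(a, b) ≡ (2730, -5005) mod (ℚ^×)²; places V = {2, 3, 5, 7, 11, 13, 29, ∞}.
(a,b)_13: α=3, u≡11; β=1, v≡2 (mod 13); (11|13)=-1, (2|13)=-1; sign (−1)^0·-1^1·-1^3 = +1.
(a,b)_29: α=2, u≡1; β=0, v≡3 (mod 29); (1|29)=+1, (3|29)=-1; sign (−1)^0·+1^0·-1^2 = +1.
(a,b)_2: α=-1, β=4; u≡5, v≡3 (mod 8); ε(u)ε(v)=0·1, αω(v)=-1·1, βω(u)=4·1; sum ≡ 1  ⇒  -1.
(a,b)_7: α=3, u≡3; β=3, v≡5 (mod 7); (3|7)=-1, (5|7)=-1; sign (−1)^1·-1^3·-1^3 = -1.
(a,b)_∞: sgn(2730)=+, sgn(-5005)=−, so +1.
(a,b)_5: α=3, u≡4; β=3, v≡4 (mod 5); (4|5)=+1, (4|5)=+1; sign (−1)^0·+1^3·+1^3 = +1.
(a,b)_3: α=5, u≡1; β=2, v≡2 (mod 3); (1|3)=+1, (2|3)=-1; sign (−1)^0·+1^2·-1^5 = -1.
(a,b)_11: α=4, u≡6; β=1, v≡6 (mod 11); (6|11)=-1, (6|11)=-1; sign (−1)^0·-1^1·-1^4 = -1.
Ram(2730, -5005) = {2, 3, 7, 11}; no ℚ_2-point on the conic.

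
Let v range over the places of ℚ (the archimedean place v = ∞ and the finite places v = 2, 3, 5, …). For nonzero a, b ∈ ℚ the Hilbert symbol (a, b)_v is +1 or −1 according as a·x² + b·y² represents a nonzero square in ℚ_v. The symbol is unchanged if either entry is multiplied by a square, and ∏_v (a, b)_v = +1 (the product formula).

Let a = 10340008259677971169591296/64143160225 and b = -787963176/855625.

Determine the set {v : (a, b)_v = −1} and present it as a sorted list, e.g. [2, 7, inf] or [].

[11, 23]

Mod squares: a ≡ 30250451, b ≡ -154. Check v ∈ {∞, 2, 3, 5, 7, 11, 13, 19, 23, 29, 31, 37}.
v=31: a=31^1·(≡15), b=31^0·(≡5) mod 31; (15|31)=-1, (5|31)=+1; (−1)^{1·0·15}·(-1)^0·(+1)^1 = +1.
v=3: a=3^6·(≡2), b=3^2·(≡2) mod 3; (2|3)=-1, (2|3)=-1; (−1)^{6·2·1}·(-1)^2·(-1)^6 = +1.
v=11: a=11^3·(≡10), b=11^1·(≡7) mod 11; (10|11)=-1, (7|11)=-1; (−1)^{3·1·5}·(-1)^1·(-1)^3 = -1.
v=7: a=7^3·(≡2), b=7^1·(≡6) mod 7; (2|7)=+1, (6|7)=-1; (−1)^{3·1·3}·(+1)^1·(-1)^3 = +1.
v=29: a=29^1·(≡12), b=29^2·(≡6) mod 29; (12|29)=-1, (6|29)=+1; (−1)^{1·2·14}·(-1)^2·(+1)^1 = +1.
v=13: a=13^6·(≡1), b=13^2·(≡6) mod 13; (1|13)=+1, (6|13)=-1; (−1)^{6·2·6}·(+1)^2·(-1)^6 = +1.
v=19: a=19^1·(≡5), b=19^0·(≡1) mod 19; (5|19)=+1, (1|19)=+1; (−1)^{1·0·9}·(+1)^0·(+1)^1 = +1.
v=5: a=5^-2·(≡4), b=5^-4·(≡1) mod 5; (4|5)=+1, (1|5)=+1; (−1)^{-2·-4·2}·(+1)^-4·(+1)^-2 = +1.
v=23: a=23^1·(≡20), b=23^0·(≡17) mod 23; (20|23)=-1, (17|23)=-1; (−1)^{1·0·11}·(-1)^0·(-1)^1 = -1.
v=∞: 30250451 > 0 and -154 < 0  ⇒  (a,b)_∞ = +1.
v=2: v_2(a)=14, v_2(b)=3; units ≡ 3, 3 (mod 8); ε·ε+αω+βω = 1·1+14·1+3·1 ≡ 0  ⇒  (a,b)_2 = +1.
v=37: a=37^-6·(≡10), b=37^-2·(≡19) mod 37; (10|37)=+1, (19|37)=-1; (−1)^{-6·-2·18}·(+1)^-2·(-1)^-6 = +1.
Ram(30250451, -154) = {11, 23}; no ℚ_11-point on the conic.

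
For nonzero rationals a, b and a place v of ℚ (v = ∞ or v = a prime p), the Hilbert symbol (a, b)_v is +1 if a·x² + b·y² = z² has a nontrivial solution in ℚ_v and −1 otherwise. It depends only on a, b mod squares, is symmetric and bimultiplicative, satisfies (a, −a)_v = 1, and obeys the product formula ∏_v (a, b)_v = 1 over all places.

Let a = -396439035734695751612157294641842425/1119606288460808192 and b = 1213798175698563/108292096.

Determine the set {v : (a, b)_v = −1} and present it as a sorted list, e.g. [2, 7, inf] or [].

[2, 13, 23, 29]

Mod squares: a ≡ -754, b ≡ 177422. Check v ∈ {∞, 2, 3, 5, 7, 11, 13, 19, 23, 29, 43, 53}.
v=11: a=11^-2·(≡4), b=11^-2·(≡3) mod 11; (4|11)=+1, (3|11)=+1; (−1)^{-2·-2·5}·(+1)^-2·(+1)^-2 = +1.
v=53: a=53^4·(≡27), b=53^2·(≡34) mod 53; (27|53)=-1, (34|53)=-1; (−1)^{4·2·26}·(-1)^2·(-1)^4 = +1.
v=2: v_2(a)=-27, v_2(b)=-11; units ≡ 7, 7 (mod 8); ε·ε+αω+βω = 1·1+-27·0+-11·0 ≡ 1  ⇒  (a,b)_2 = -1.
v=43: a=43^2·(≡20), b=43^0·(≡10) mod 43; (20|43)=-1, (10|43)=+1; (−1)^{2·0·21}·(-1)^0·(+1)^2 = +1.
v=19: a=19^-4·(≡6), b=19^-1·(≡16) mod 19; (6|19)=+1, (16|19)=+1; (−1)^{-4·-1·9}·(+1)^-1·(+1)^-4 = +1.
v=23: a=23^-2·(≡14), b=23^-1·(≡12) mod 23; (14|23)=-1, (12|23)=+1; (−1)^{-2·-1·11}·(-1)^-1·(+1)^-2 = -1.
v=5: a=5^2·(≡4), b=5^0·(≡3) mod 5; (4|5)=+1, (3|5)=-1; (−1)^{2·0·2}·(+1)^0·(-1)^2 = +1.
v=7: a=7^8·(≡1), b=7^3·(≡6) mod 7; (1|7)=+1, (6|7)=-1; (−1)^{8·3·3}·(+1)^3·(-1)^8 = +1.
v=3: a=3^6·(≡2), b=3^2·(≡2) mod 3; (2|3)=-1, (2|3)=-1; (−1)^{6·2·1}·(-1)^2·(-1)^6 = +1.
v=∞: -754 < 0 and 177422 > 0  ⇒  (a,b)_∞ = +1.
v=13: a=13^9·(≡7), b=13^6·(≡6) mod 13; (7|13)=-1, (6|13)=-1; (−1)^{9·6·6}·(-1)^6·(-1)^9 = -1.
v=29: a=29^3·(≡15), b=29^1·(≡20) mod 29; (15|29)=-1, (20|29)=+1; (−1)^{3·1·14}·(-1)^1·(+1)^3 = -1.
(-754, 177422 / ℚ) ramifies at {2, 13, 23, 29}: a division algebra.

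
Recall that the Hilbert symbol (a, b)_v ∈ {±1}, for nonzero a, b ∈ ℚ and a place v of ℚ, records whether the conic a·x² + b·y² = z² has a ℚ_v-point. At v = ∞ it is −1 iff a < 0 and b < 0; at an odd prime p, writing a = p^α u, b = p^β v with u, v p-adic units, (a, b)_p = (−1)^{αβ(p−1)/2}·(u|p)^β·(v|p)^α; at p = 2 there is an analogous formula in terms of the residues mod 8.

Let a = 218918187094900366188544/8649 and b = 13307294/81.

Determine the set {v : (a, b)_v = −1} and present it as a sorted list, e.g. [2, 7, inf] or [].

Mod squares: a ≡ 111826, b ≡ 46046. Check v ∈ {∞, 2, 3, 7, 11, 13, 17, 23, 31}.
v=3: a=3^-2·(≡1), b=3^-4·(≡2) mod 3; (1|3)=+1, (2|3)=-1; (−1)^{-2·-4·1}·(+1)^-4·(-1)^-2 = +1.
v=∞: 111826 > 0 and 46046 > 0  ⇒  (a,b)_∞ = +1.
v=23: a=23^5·(≡12), b=23^1·(≡3) mod 23; (12|23)=+1, (3|23)=+1; (−1)^{5·1·11}·(+1)^1·(+1)^5 = -1.
v=2: v_2(a)=13, v_2(b)=1; units ≡ 1, 7 (mod 8); ε·ε+αω+βω = 0·1+13·0+1·0 ≡ 0  ⇒  (a,b)_2 = +1.
v=31: a=31^-2·(≡8), b=31^0·(≡27) mod 31; (8|31)=+1, (27|31)=-1; (−1)^{-2·0·15}·(+1)^0·(-1)^-2 = +1.
v=13: a=13^3·(≡9), b=13^1·(≡6) mod 13; (9|13)=+1, (6|13)=-1; (−1)^{3·1·6}·(+1)^1·(-1)^3 = -1.
v=7: a=7^0·(≡4), b=7^1·(≡6) mod 7; (4|7)=+1, (6|7)=-1; (−1)^{0·1·3}·(+1)^1·(-1)^0 = +1.
v=11: a=11^3·(≡8), b=11^1·(≡10) mod 11; (8|11)=-1, (10|11)=-1; (−1)^{3·1·5}·(-1)^1·(-1)^3 = -1.
v=17: a=17^5·(≡2), b=17^2·(≡6) mod 17; (2|17)=+1, (6|17)=-1; (−1)^{5·2·8}·(+1)^2·(-1)^5 = -1.
|Ram(111826, 46046)| = 4, even; anisotropic at {11, 13, 17, 23}.

[11, 13, 17, 23]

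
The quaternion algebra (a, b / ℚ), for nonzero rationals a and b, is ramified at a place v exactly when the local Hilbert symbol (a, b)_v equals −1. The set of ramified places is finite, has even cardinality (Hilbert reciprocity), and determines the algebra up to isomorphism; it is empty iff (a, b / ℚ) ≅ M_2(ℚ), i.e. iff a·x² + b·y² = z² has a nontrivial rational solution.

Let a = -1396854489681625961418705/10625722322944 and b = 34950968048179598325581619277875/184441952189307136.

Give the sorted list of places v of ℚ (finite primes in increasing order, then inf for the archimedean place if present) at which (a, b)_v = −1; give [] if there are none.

[2, 5]

(a, b) ≡ (-23345, 2471235) mod (ℚ^×)²; places V = {2, 3, 5, 7, 13, 17, 19, 23, 29, 31, 53, ∞}.
(a,b)_29: α=1, u≡1; β=3, v≡20 (mod 29); (1|29)=+1, (20|29)=+1; sign (−1)^0·+1^3·+1^1 = +1.
(a,b)_∞: sgn(-23345)=−, sgn(2471235)=+, so +1.
(a,b)_3: α=12, u≡1; β=15, v≡2 (mod 3); (1|3)=+1, (2|3)=-1; sign (−1)^0·+1^15·-1^12 = +1.
(a,b)_53: α=-2, u≡37; β=-2, v≡1 (mod 53); (37|53)=+1, (1|53)=+1; sign (−1)^0·+1^-2·+1^-2 = +1.
(a,b)_5: α=1, u≡1; β=3, v≡3 (mod 5); (1|5)=+1, (3|5)=-1; sign (−1)^0·+1^3·-1^1 = -1.
(a,b)_2: α=-12, β=-8; u≡7, v≡3 (mod 8); ε(u)ε(v)=1·1, αω(v)=-12·1, βω(u)=-8·0; sum ≡ 1  ⇒  -1.
(a,b)_23: α=1, u≡15; β=1, v≡18 (mod 23); (15|23)=-1, (18|23)=+1; sign (−1)^1·-1^1·+1^1 = +1.
(a,b)_31: α=-4, u≡6; β=-6, v≡10 (mod 31); (6|31)=-1, (10|31)=+1; sign (−1)^0·-1^-6·+1^-4 = +1.
(a,b)_17: α=2, u≡8; β=-2, v≡9 (mod 17); (8|17)=+1, (9|17)=+1; sign (−1)^0·+1^-2·+1^2 = +1.
(a,b)_7: α=3, u≡1; β=2, v≡1 (mod 7); (1|7)=+1, (1|7)=+1; sign (−1)^0·+1^2·+1^3 = +1.
(a,b)_13: α=2, u≡1; β=3, v≡4 (mod 13); (1|13)=+1, (4|13)=+1; sign (−1)^0·+1^3·+1^2 = +1.
(a,b)_19: α=6, u≡17; β=9, v≡8 (mod 19); (17|19)=+1, (8|19)=-1; sign (−1)^0·+1^9·-1^6 = +1.
Ram(-23345, 2471235) = {2, 5}; no ℚ_2-point on the conic.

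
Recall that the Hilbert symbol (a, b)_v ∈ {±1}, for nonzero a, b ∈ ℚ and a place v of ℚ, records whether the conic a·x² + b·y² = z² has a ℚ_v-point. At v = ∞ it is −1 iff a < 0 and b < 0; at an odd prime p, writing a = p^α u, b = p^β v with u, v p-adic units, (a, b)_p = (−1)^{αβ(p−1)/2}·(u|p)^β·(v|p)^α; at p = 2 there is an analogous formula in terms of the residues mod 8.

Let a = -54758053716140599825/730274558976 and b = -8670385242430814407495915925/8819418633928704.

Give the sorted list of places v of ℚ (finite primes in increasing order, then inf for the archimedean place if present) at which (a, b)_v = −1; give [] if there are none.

Mod squares: a ≡ -1404557, b ≡ -3315356473. Check v ∈ {∞, 2, 3, 5, 7, 11, 13, 17, 19, 29, 31, 37, 41}.
v=37: a=37^3·(≡3), b=37^5·(≡28) mod 37; (3|37)=+1, (28|37)=+1; (−1)^{3·5·18}·(+1)^5·(+1)^3 = +1.
v=13: a=13^2·(≡8), b=13^3·(≡12) mod 13; (8|13)=-1, (12|13)=+1; (−1)^{2·3·6}·(-1)^3·(+1)^2 = -1.
v=7: a=7^1·(≡1), b=7^2·(≡5) mod 7; (1|7)=+1, (5|7)=-1; (−1)^{1·2·3}·(+1)^2·(-1)^1 = -1.
v=3: a=3^-4·(≡1), b=3^-8·(≡2) mod 3; (1|3)=+1, (2|3)=-1; (−1)^{-4·-8·1}·(+1)^-8·(-1)^-4 = +1.
v=∞: -1404557 < 0 and -3315356473 < 0  ⇒  (a,b)_∞ = -1.
v=11: a=11^3·(≡9), b=11^3·(≡2) mod 11; (9|11)=+1, (2|11)=-1; (−1)^{3·3·5}·(+1)^3·(-1)^3 = +1.
v=41: a=41^2·(≡1), b=41^3·(≡9) mod 41; (1|41)=+1, (9|41)=+1; (−1)^{2·3·20}·(+1)^3·(+1)^2 = +1.
v=17: a=17^1·(≡9), b=17^1·(≡3) mod 17; (9|17)=+1, (3|17)=-1; (−1)^{1·1·8}·(+1)^1·(-1)^1 = -1.
v=19: a=19^-2·(≡2), b=19^0·(≡4) mod 19; (2|19)=-1, (4|19)=+1; (−1)^{-2·0·9}·(-1)^0·(+1)^-2 = +1.
v=31: a=31^2·(≡26), b=31^3·(≡25) mod 31; (26|31)=-1, (25|31)=+1; (−1)^{2·3·15}·(-1)^3·(+1)^2 = -1.
v=29: a=29^-3·(≡18), b=29^-5·(≡26) mod 29; (18|29)=-1, (26|29)=-1; (−1)^{-3·-5·14}·(-1)^-5·(-1)^-3 = +1.
v=2: v_2(a)=-10, v_2(b)=-16; units ≡ 3, 7 (mod 8); ε·ε+αω+βω = 1·1+-10·0+-16·1 ≡ 1  ⇒  (a,b)_2 = -1.
v=5: a=5^2·(≡2), b=5^2·(≡2) mod 5; (2|5)=-1, (2|5)=-1; (−1)^{2·2·2}·(-1)^2·(-1)^2 = +1.
Ram(-1404557, -3315356473) = {2, 7, 13, 17, 31, ∞}; no ℚ_2-point on the conic.

[2, 7, 13, 17, 31, inf]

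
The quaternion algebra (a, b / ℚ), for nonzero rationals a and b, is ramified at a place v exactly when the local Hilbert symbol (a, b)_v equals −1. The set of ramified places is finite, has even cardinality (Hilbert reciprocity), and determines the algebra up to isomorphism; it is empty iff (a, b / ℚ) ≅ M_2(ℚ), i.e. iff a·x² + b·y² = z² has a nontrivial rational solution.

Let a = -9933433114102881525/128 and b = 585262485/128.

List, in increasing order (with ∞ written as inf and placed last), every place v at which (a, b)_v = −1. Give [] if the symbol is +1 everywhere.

(a, b) ≡ (-58, 130058330) mod (ℚ^×)²; places V = {2, 3, 5, 17, 23, 29, 31, 37, ∞}.
(a,b)_31: α=2, u≡16; β=1, v≡8 (mod 31); (16|31)=+1, (8|31)=+1; sign (−1)^0·+1^1·+1^2 = +1.
(a,b)_5: α=2, u≡3; β=1, v≡4 (mod 5); (3|5)=-1, (4|5)=+1; sign (−1)^0·-1^1·+1^2 = -1.
(a,b)_3: α=4, u≡2; β=2, v≡2 (mod 3); (2|3)=-1, (2|3)=-1; sign (−1)^0·-1^2·-1^4 = +1.
(a,b)_17: α=2, u≡12; β=1, v≡7 (mod 17); (12|17)=-1, (7|17)=-1; sign (−1)^0·-1^1·-1^2 = -1.
(a,b)_∞: sgn(-58)=−, sgn(130058330)=+, so +1.
(a,b)_2: α=-7, β=-7; u≡3, v≡5 (mod 8); ε(u)ε(v)=1·0, αω(v)=-7·1, βω(u)=-7·1; sum ≡ 0  ⇒  +1.
(a,b)_29: α=3, u≡17; β=1, v≡28 (mod 29); (17|29)=-1, (28|29)=+1; sign (−1)^0·-1^1·+1^3 = -1.
(a,b)_23: α=2, u≡11; β=1, v≡20 (mod 23); (11|23)=-1, (20|23)=-1; sign (−1)^0·-1^1·-1^2 = -1.
(a,b)_37: α=2, u≡28; β=1, v≡26 (mod 37); (28|37)=+1, (26|37)=+1; sign (−1)^0·+1^1·+1^2 = +1.
Ram(-58, 130058330) = {5, 17, 23, 29}; no ℚ_5-point on the conic.

[5, 17, 23, 29]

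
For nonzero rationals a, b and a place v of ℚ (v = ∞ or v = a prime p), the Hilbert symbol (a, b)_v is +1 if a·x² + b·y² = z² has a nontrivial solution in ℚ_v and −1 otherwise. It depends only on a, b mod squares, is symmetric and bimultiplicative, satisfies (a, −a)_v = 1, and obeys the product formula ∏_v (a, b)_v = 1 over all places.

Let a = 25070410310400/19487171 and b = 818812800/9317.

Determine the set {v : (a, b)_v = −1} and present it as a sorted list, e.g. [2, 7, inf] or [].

[3, 13]

(a, b) ≡ (1001, 6006) mod (ℚ^×)²; places V = {2, 3, 5, 7, 11, 13, ∞}.
(a,b)_2: α=8, β=7; u≡1, v≡3 (mod 8); ε(u)ε(v)=0·1, αω(v)=8·1, βω(u)=7·0; sum ≡ 0  ⇒  +1.
(a,b)_5: α=2, u≡1; β=2, v≡1 (mod 5); (1|5)=+1, (1|5)=+1; sign (−1)^0·+1^2·+1^2 = +1.
(a,b)_11: α=-7, u≡4; β=-3, v≡2 (mod 11); (4|11)=+1, (2|11)=-1; sign (−1)^1·+1^-3·-1^-7 = +1.
(a,b)_13: α=1, u≡3; β=1, v≡6 (mod 13); (3|13)=+1, (6|13)=-1; sign (−1)^0·+1^1·-1^1 = -1.
(a,b)_3: α=16, u≡2; β=9, v≡1 (mod 3); (2|3)=-1, (1|3)=+1; sign (−1)^0·-1^9·+1^16 = -1.
(a,b)_∞: sgn(1001)=+, sgn(6006)=+, so +1.
(a,b)_7: α=1, u≡5; β=-1, v≡1 (mod 7); (5|7)=-1, (1|7)=+1; sign (−1)^1·-1^-1·+1^1 = +1.
(1001, 6006 / ℚ) ramifies at {3, 13}: a division algebra.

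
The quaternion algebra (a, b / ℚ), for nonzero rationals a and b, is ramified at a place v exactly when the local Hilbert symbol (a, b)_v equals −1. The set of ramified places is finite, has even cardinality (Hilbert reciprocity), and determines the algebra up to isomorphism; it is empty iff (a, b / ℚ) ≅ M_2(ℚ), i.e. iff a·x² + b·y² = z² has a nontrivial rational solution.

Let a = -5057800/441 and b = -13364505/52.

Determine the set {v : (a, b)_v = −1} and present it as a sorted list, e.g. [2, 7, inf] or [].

Mod squares: a ≡ -418, b ≡ -393965. Check v ∈ {∞, 2, 3, 5, 7, 11, 13, 19, 29}.
v=29: a=29^0·(≡15), b=29^1·(≡1) mod 29; (15|29)=-1, (1|29)=+1; (−1)^{0·1·14}·(-1)^1·(+1)^0 = -1.
v=3: a=3^-2·(≡2), b=3^2·(≡1) mod 3; (2|3)=-1, (1|3)=+1; (−1)^{-2·2·1}·(-1)^2·(+1)^-2 = +1.
v=5: a=5^2·(≡3), b=5^1·(≡2) mod 5; (3|5)=-1, (2|5)=-1; (−1)^{2·1·2}·(-1)^1·(-1)^2 = -1.
v=11: a=11^3·(≡6), b=11^1·(≡9) mod 11; (6|11)=-1, (9|11)=+1; (−1)^{3·1·5}·(-1)^1·(+1)^3 = +1.
v=∞: -418 < 0 and -393965 < 0  ⇒  (a,b)_∞ = -1.
v=13: a=13^0·(≡7), b=13^-1·(≡7) mod 13; (7|13)=-1, (7|13)=-1; (−1)^{0·-1·6}·(-1)^-1·(-1)^0 = -1.
v=2: v_2(a)=3, v_2(b)=-2; units ≡ 7, 3 (mod 8); ε·ε+αω+βω = 1·1+3·1+-2·0 ≡ 0  ⇒  (a,b)_2 = +1.
v=19: a=19^1·(≡7), b=19^1·(≡3) mod 19; (7|19)=+1, (3|19)=-1; (−1)^{1·1·9}·(+1)^1·(-1)^1 = +1.
v=7: a=7^-2·(≡4), b=7^2·(≡1) mod 7; (4|7)=+1, (1|7)=+1; (−1)^{-2·2·3}·(+1)^2·(+1)^-2 = +1.
(-418, -393965 / ℚ) ramifies at {5, 13, 29, ∞}: a division algebra.

[5, 13, 29, inf]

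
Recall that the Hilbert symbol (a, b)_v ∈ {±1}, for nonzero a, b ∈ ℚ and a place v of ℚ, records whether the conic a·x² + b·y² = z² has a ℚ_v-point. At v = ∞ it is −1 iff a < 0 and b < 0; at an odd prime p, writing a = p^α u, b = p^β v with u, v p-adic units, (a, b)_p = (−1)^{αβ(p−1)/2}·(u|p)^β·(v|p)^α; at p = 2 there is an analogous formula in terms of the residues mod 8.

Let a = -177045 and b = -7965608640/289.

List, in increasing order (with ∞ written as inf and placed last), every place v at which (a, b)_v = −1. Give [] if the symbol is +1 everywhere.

[3, 5, 37, inf]

(a, b) ≡ (-177045, -90915) mod (ℚ^×)²; places V = {2, 3, 5, 11, 17, 19, 29, 37, ∞}.
(a,b)_5: α=1, u≡1; β=1, v≡3 (mod 5); (1|5)=+1, (3|5)=-1; sign (−1)^0·+1^1·-1^1 = -1.
(a,b)_∞: sgn(-177045)=−, sgn(-90915)=−, so -1.
(a,b)_19: α=0, u≡16; β=1, v≡10 (mod 19); (16|19)=+1, (10|19)=-1; sign (−1)^0·+1^1·-1^0 = +1.
(a,b)_37: α=1, u≡25; β=2, v≡2 (mod 37); (25|37)=+1, (2|37)=-1; sign (−1)^0·+1^2·-1^1 = -1.
(a,b)_11: α=1, u≡9; β=1, v≡6 (mod 11); (9|11)=+1, (6|11)=-1; sign (−1)^1·+1^1·-1^1 = +1.
(a,b)_3: α=1, u≡1; β=1, v≡1 (mod 3); (1|3)=+1, (1|3)=+1; sign (−1)^1·+1^1·+1^1 = -1.
(a,b)_29: α=1, u≡14; β=1, v≡21 (mod 29); (14|29)=-1, (21|29)=-1; sign (−1)^0·-1^1·-1^1 = +1.
(a,b)_17: α=0, u≡10; β=-2, v≡15 (mod 17); (10|17)=-1, (15|17)=+1; sign (−1)^0·-1^-2·+1^0 = +1.
(a,b)_2: α=0, β=6; u≡3, v≡5 (mod 8); ε(u)ε(v)=1·0, αω(v)=0·1, βω(u)=6·1; sum ≡ 0  ⇒  +1.
Ram(-177045, -90915) = {3, 5, 37, ∞}; no ℚ_3-point on the conic.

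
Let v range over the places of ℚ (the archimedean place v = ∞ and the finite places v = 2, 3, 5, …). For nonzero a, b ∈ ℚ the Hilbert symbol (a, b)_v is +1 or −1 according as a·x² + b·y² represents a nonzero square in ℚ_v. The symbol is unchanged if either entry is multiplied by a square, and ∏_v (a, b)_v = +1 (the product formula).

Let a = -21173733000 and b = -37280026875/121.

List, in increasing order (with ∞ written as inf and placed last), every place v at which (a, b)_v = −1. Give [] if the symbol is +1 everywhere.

[2, 3, 5, inf]

Mod squares: a ≡ -1330, b ≡ -3. Check v ∈ {∞, 2, 3, 5, 7, 11, 13, 19}.
v=11: a=11^0·(≡9), b=11^-2·(≡8) mod 11; (9|11)=+1, (8|11)=-1; (−1)^{0·-2·5}·(+1)^-2·(-1)^0 = +1.
v=7: a=7^3·(≡5), b=7^6·(≡4) mod 7; (5|7)=-1, (4|7)=+1; (−1)^{3·6·3}·(-1)^6·(+1)^3 = +1.
v=2: v_2(a)=3, v_2(b)=0; units ≡ 7, 5 (mod 8); ε·ε+αω+βω = 1·0+3·1+0·0 ≡ 1  ⇒  (a,b)_2 = -1.
v=3: a=3^2·(≡2), b=3^1·(≡2) mod 3; (2|3)=-1, (2|3)=-1; (−1)^{2·1·1}·(-1)^1·(-1)^2 = -1.
v=∞: -1330 < 0 and -3 < 0  ⇒  (a,b)_∞ = -1.
v=19: a=19^3·(≡6), b=19^0·(≡1) mod 19; (6|19)=+1, (1|19)=+1; (−1)^{3·0·9}·(+1)^0·(+1)^3 = +1.
v=13: a=13^0·(≡9), b=13^2·(≡4) mod 13; (9|13)=+1, (4|13)=+1; (−1)^{0·2·6}·(+1)^2·(+1)^0 = +1.
v=5: a=5^3·(≡1), b=5^4·(≡2) mod 5; (1|5)=+1, (2|5)=-1; (−1)^{3·4·2}·(+1)^4·(-1)^3 = -1.
Ram(-1330, -3) = {2, 3, 5, ∞}; no ℚ_2-point on the conic.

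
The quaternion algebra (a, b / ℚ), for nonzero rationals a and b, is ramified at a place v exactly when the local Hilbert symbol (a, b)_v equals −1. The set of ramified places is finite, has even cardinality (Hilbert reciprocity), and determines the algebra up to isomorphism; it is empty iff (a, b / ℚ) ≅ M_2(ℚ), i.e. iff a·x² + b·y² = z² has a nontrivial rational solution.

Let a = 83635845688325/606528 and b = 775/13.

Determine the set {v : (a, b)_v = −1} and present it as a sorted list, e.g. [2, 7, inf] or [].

[31, 41]

Mod squares: a ≡ 70889, b ≡ 403. Check v ∈ {∞, 2, 3, 5, 7, 13, 17, 19, 31, 41, 47}.
v=47: a=47^2·(≡39), b=47^0·(≡9) mod 47; (39|47)=-1, (9|47)=+1; (−1)^{2·0·23}·(-1)^0·(+1)^2 = +1.
v=19: a=19^1·(≡17), b=19^0·(≡7) mod 19; (17|19)=+1, (7|19)=+1; (−1)^{1·0·9}·(+1)^0·(+1)^1 = +1.
v=41: a=41^1·(≡34), b=41^0·(≡6) mod 41; (34|41)=-1, (6|41)=-1; (−1)^{1·0·20}·(-1)^0·(-1)^1 = -1.
v=2: v_2(a)=-6, v_2(b)=0; units ≡ 1, 3 (mod 8); ε·ε+αω+βω = 0·1+-6·1+0·0 ≡ 0  ⇒  (a,b)_2 = +1.
v=31: a=31^2·(≡13), b=31^1·(≡21) mod 31; (13|31)=-1, (21|31)=-1; (−1)^{2·1·15}·(-1)^1·(-1)^2 = -1.
v=7: a=7^1·(≡5), b=7^0·(≡2) mod 7; (5|7)=-1, (2|7)=+1; (−1)^{1·0·3}·(-1)^0·(+1)^1 = +1.
v=5: a=5^2·(≡1), b=5^2·(≡2) mod 5; (1|5)=+1, (2|5)=-1; (−1)^{2·2·2}·(+1)^2·(-1)^2 = +1.
v=13: a=13^-1·(≡5), b=13^-1·(≡8) mod 13; (5|13)=-1, (8|13)=-1; (−1)^{-1·-1·6}·(-1)^-1·(-1)^-1 = +1.
v=∞: 70889 > 0 and 403 > 0  ⇒  (a,b)_∞ = +1.
v=3: a=3^-6·(≡2), b=3^0·(≡1) mod 3; (2|3)=-1, (1|3)=+1; (−1)^{-6·0·1}·(-1)^0·(+1)^-6 = +1.
v=17: a=17^2·(≡8), b=17^0·(≡6) mod 17; (8|17)=+1, (6|17)=-1; (−1)^{2·0·8}·(+1)^0·(-1)^2 = +1.
|Ram(70889, 403)| = 2, even; anisotropic at {31, 41}.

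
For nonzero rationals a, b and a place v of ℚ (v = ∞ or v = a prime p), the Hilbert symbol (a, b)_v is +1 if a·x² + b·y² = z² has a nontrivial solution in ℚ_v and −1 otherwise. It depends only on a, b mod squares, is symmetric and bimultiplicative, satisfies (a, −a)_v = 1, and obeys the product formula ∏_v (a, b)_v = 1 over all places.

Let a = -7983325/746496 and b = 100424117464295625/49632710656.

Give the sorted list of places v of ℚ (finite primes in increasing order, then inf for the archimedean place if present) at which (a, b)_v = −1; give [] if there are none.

(a, b) ≡ (-133, 57057) mod (ℚ^×)²; places V = {2, 3, 5, 7, 11, 13, 19, 59, ∞}.
(a,b)_3: α=-6, u≡2; β=3, v≡2 (mod 3); (2|3)=-1, (2|3)=-1; sign (−1)^0·-1^3·-1^-6 = -1.
(a,b)_59: α=0, u≡43; β=-4, v≡45 (mod 59); (43|59)=-1, (45|59)=+1; sign (−1)^0·-1^-4·+1^0 = +1.
(a,b)_∞: sgn(-133)=−, sgn(57057)=+, so +1.
(a,b)_19: α=1, u≡2; β=5, v≡9 (mod 19); (2|19)=-1, (9|19)=+1; sign (−1)^1·-1^5·+1^1 = +1.
(a,b)_2: α=-10, β=-12; u≡3, v≡1 (mod 8); ε(u)ε(v)=1·0, αω(v)=-10·0, βω(u)=-12·1; sum ≡ 0  ⇒  +1.
(a,b)_7: α=5, u≡4; β=5, v≡6 (mod 7); (4|7)=+1, (6|7)=-1; sign (−1)^1·+1^5·-1^5 = +1.
(a,b)_11: α=0, u≡8; β=1, v≡2 (mod 11); (8|11)=-1, (2|11)=-1; sign (−1)^0·-1^1·-1^0 = -1.
(a,b)_5: α=2, u≡2; β=4, v≡3 (mod 5); (2|5)=-1, (3|5)=-1; sign (−1)^0·-1^4·-1^2 = +1.
(a,b)_13: α=0, u≡4; β=1, v≡11 (mod 13); (4|13)=+1, (11|13)=-1; sign (−1)^0·+1^1·-1^0 = +1.
|Ram(-133, 57057)| = 2, even; anisotropic at {3, 11}.

[3, 11]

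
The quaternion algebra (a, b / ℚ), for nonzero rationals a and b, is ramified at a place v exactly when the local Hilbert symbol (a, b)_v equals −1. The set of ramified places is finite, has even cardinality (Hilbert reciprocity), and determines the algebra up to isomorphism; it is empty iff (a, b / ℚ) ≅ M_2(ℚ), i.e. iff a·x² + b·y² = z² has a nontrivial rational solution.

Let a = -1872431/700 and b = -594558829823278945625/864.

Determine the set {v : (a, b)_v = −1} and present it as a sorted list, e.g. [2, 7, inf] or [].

[11, 19, 31, inf]

Mod squares: a ≡ -45353, b ≡ -26598. Check v ∈ {∞, 2, 3, 5, 7, 11, 13, 17, 19, 31}.
v=2: v_2(a)=-2, v_2(b)=-5; units ≡ 7, 5 (mod 8); ε·ε+αω+βω = 1·0+-2·1+-5·0 ≡ 0  ⇒  (a,b)_2 = +1.
v=11: a=11^1·(≡10), b=11^3·(≡10) mod 11; (10|11)=-1, (10|11)=-1; (−1)^{1·3·5}·(-1)^3·(-1)^1 = -1.
v=31: a=31^1·(≡1), b=31^3·(≡4) mod 31; (1|31)=+1, (4|31)=+1; (−1)^{1·3·15}·(+1)^3·(+1)^1 = -1.
v=∞: -45353 < 0 and -26598 < 0  ⇒  (a,b)_∞ = -1.
v=7: a=7^-1·(≡3), b=7^2·(≡2) mod 7; (3|7)=-1, (2|7)=+1; (−1)^{-1·2·3}·(-1)^2·(+1)^-1 = +1.
v=13: a=13^0·(≡1), b=13^1·(≡7) mod 13; (1|13)=+1, (7|13)=-1; (−1)^{0·1·6}·(+1)^1·(-1)^0 = +1.
v=3: a=3^0·(≡1), b=3^-3·(≡2) mod 3; (1|3)=+1, (2|3)=-1; (−1)^{0·-3·1}·(+1)^-3·(-1)^0 = +1.
v=5: a=5^-2·(≡3), b=5^4·(≡3) mod 5; (3|5)=-1, (3|5)=-1; (−1)^{-2·4·2}·(-1)^4·(-1)^-2 = +1.
v=17: a=17^2·(≡5), b=17^2·(≡5) mod 17; (5|17)=-1, (5|17)=-1; (−1)^{2·2·8}·(-1)^2·(-1)^2 = +1.
v=19: a=19^1·(≡5), b=19^4·(≡8) mod 19; (5|19)=+1, (8|19)=-1; (−1)^{1·4·9}·(+1)^4·(-1)^1 = -1.
Ram(-45353, -26598) = {11, 19, 31, ∞}; no ℚ_11-point on the conic.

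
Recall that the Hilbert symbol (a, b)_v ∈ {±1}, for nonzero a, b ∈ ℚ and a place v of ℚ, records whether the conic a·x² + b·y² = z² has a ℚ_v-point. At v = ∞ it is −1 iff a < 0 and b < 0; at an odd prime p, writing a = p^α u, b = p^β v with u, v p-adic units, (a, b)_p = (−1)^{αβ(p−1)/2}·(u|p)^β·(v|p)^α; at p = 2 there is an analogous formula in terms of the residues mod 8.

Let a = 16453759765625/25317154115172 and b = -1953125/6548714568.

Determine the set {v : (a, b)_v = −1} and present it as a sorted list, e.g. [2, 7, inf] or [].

[5, 17]

(a, b) ≡ (1105, -10) mod (ℚ^×)²; places V = {2, 3, 5, 7, 11, 13, 17, 23, 31, ∞}.
(a,b)_11: α=0, u≡4; β=-2, v≡1 (mod 11); (4|11)=+1, (1|11)=+1; sign (−1)^0·+1^-2·+1^0 = +1.
(a,b)_∞: sgn(1105)=+, sgn(-10)=−, so +1.
(a,b)_7: α=2, u≡3; β=0, v≡2 (mod 7); (3|7)=-1, (2|7)=+1; sign (−1)^0·-1^0·+1^2 = +1.
(a,b)_2: α=-2, β=-3; u≡1, v≡3 (mod 8); ε(u)ε(v)=0·1, αω(v)=-2·1, βω(u)=-3·0; sum ≡ 0  ⇒  +1.
(a,b)_31: α=-2, u≡7; β=0, v≡30 (mod 31); (7|31)=+1, (30|31)=-1; sign (−1)^0·+1^0·-1^-2 = +1.
(a,b)_17: α=-1, u≡6; β=-4, v≡14 (mod 17); (6|17)=-1, (14|17)=-1; sign (−1)^0·-1^-4·-1^-1 = -1.
(a,b)_23: α=2, u≡3; β=0, v≡13 (mod 23); (3|23)=+1, (13|23)=+1; sign (−1)^0·+1^0·+1^2 = +1.
(a,b)_5: α=11, u≡4; β=9, v≡3 (mod 5); (4|5)=+1, (3|5)=-1; sign (−1)^0·+1^9·-1^11 = -1.
(a,b)_13: α=1, u≡7; β=0, v≡10 (mod 13); (7|13)=-1, (10|13)=+1; sign (−1)^0·-1^0·+1^1 = +1.
(a,b)_3: α=-18, u≡1; β=-4, v≡2 (mod 3); (1|3)=+1, (2|3)=-1; sign (−1)^0·+1^-4·-1^-18 = +1.
|Ram(1105, -10)| = 2, even; anisotropic at {5, 17}.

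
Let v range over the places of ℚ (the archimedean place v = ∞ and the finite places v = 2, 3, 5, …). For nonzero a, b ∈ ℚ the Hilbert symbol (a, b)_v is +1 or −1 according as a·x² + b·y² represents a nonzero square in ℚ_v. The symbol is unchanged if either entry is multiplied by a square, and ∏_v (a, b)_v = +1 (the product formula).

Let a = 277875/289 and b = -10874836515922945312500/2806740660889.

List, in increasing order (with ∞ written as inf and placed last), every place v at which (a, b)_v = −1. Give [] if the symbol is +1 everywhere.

Mod squares: a ≡ 1235, b ≡ -285. Check v ∈ {∞, 2, 3, 5, 11, 13, 17, 19, 31}.
v=31: a=31^0·(≡27), b=31^-2·(≡4) mod 31; (27|31)=-1, (4|31)=+1; (−1)^{0·-2·15}·(-1)^-2·(+1)^0 = +1.
v=2: v_2(a)=0, v_2(b)=2; units ≡ 3, 3 (mod 8); ε·ε+αω+βω = 1·1+0·1+2·1 ≡ 1  ⇒  (a,b)_2 = -1.
v=3: a=3^2·(≡2), b=3^9·(≡1) mod 3; (2|3)=-1, (1|3)=+1; (−1)^{2·9·1}·(-1)^9·(+1)^2 = -1.
v=17: a=17^-2·(≡10), b=17^-6·(≡1) mod 17; (10|17)=-1, (1|17)=+1; (−1)^{-2·-6·8}·(-1)^-6·(+1)^-2 = +1.
v=∞: 1235 > 0 and -285 < 0  ⇒  (a,b)_∞ = +1.
v=5: a=5^3·(≡2), b=5^9·(≡3) mod 5; (2|5)=-1, (3|5)=-1; (−1)^{3·9·2}·(-1)^9·(-1)^3 = +1.
v=11: a=11^0·(≡5), b=11^-2·(≡3) mod 11; (5|11)=+1, (3|11)=+1; (−1)^{0·-2·5}·(+1)^-2·(+1)^0 = +1.
v=13: a=13^1·(≡1), b=13^4·(≡10) mod 13; (1|13)=+1, (10|13)=+1; (−1)^{1·4·6}·(+1)^4·(+1)^1 = +1.
v=19: a=19^1·(≡13), b=19^5·(≡5) mod 19; (13|19)=-1, (5|19)=+1; (−1)^{1·5·9}·(-1)^5·(+1)^1 = +1.
(1235, -285 / ℚ) ramifies at {2, 3}: a division algebra.

[2, 3]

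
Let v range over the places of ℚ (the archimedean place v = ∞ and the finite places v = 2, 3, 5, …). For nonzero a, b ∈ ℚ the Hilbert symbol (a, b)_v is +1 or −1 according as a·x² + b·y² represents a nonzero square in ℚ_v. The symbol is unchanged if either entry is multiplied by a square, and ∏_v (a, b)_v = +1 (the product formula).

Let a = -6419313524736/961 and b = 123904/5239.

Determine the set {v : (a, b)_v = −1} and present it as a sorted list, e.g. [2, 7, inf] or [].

(a, b) ≡ (-24679, 31) mod (ℚ^×)²; places V = {2, 3, 7, 11, 13, 23, 29, 31, 37, ∞}.
(a,b)_7: α=2, u≡5; β=0, v≡6 (mod 7); (5|7)=-1, (6|7)=-1; sign (−1)^0·-1^0·-1^2 = +1.
(a,b)_29: α=1, u≡18; β=0, v≡10 (mod 29); (18|29)=-1, (10|29)=-1; sign (−1)^0·-1^0·-1^1 = -1.
(a,b)_23: α=1, u≡6; β=0, v≡4 (mod 23); (6|23)=+1, (4|23)=+1; sign (−1)^0·+1^0·+1^1 = +1.
(a,b)_11: α=0, u≡5; β=2, v≡4 (mod 11); (5|11)=+1, (4|11)=+1; sign (−1)^0·+1^2·+1^0 = +1.
(a,b)_31: α=-2, u≡25; β=-1, v≡2 (mod 31); (25|31)=+1, (2|31)=+1; sign (−1)^0·+1^-1·+1^-2 = +1.
(a,b)_37: α=1, u≡16; β=0, v≡8 (mod 37); (16|37)=+1, (8|37)=-1; sign (−1)^0·+1^0·-1^1 = -1.
(a,b)_∞: sgn(-24679)=−, sgn(31)=+, so +1.
(a,b)_13: α=0, u≡8; β=-2, v≡8 (mod 13); (8|13)=-1, (8|13)=-1; sign (−1)^0·-1^-2·-1^0 = +1.
(a,b)_3: α=4, u≡2; β=0, v≡1 (mod 3); (2|3)=-1, (1|3)=+1; sign (−1)^0·-1^0·+1^4 = +1.
(a,b)_2: α=16, β=10; u≡1, v≡7 (mod 8); ε(u)ε(v)=0·1, αω(v)=16·0, βω(u)=10·0; sum ≡ 0  ⇒  +1.
|Ram(-24679, 31)| = 2, even; anisotropic at {29, 37}.

[29, 37]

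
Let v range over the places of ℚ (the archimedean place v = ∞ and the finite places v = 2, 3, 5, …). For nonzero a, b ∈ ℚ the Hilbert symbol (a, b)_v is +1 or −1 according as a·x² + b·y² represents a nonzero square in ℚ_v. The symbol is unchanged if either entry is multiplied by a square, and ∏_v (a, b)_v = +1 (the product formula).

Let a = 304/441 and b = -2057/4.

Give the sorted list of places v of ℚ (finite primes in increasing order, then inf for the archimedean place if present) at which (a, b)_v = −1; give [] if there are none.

(a, b) ≡ (19, -17) mod (ℚ^×)²; places V = {2, 3, 7, 11, 17, 19, ∞}.
(a,b)_11: α=0, u≡7; β=2, v≡4 (mod 11); (7|11)=-1, (4|11)=+1; sign (−1)^0·-1^2·+1^0 = +1.
(a,b)_3: α=-2, u≡1; β=0, v≡1 (mod 3); (1|3)=+1, (1|3)=+1; sign (−1)^0·+1^0·+1^-2 = +1.
(a,b)_2: α=4, β=-2; u≡3, v≡7 (mod 8); ε(u)ε(v)=1·1, αω(v)=4·0, βω(u)=-2·1; sum ≡ 1  ⇒  -1.
(a,b)_19: α=1, u≡4; β=0, v≡13 (mod 19); (4|19)=+1, (13|19)=-1; sign (−1)^0·+1^0·-1^1 = -1.
(a,b)_∞: sgn(19)=+, sgn(-17)=−, so +1.
(a,b)_7: α=-2, u≡5; β=0, v≡2 (mod 7); (5|7)=-1, (2|7)=+1; sign (−1)^0·-1^0·+1^-2 = +1.
(a,b)_17: α=0, u≡2; β=1, v≡8 (mod 17); (2|17)=+1, (8|17)=+1; sign (−1)^0·+1^1·+1^0 = +1.
Ram(19, -17) = {2, 19}; no ℚ_2-point on the conic.

[2, 19]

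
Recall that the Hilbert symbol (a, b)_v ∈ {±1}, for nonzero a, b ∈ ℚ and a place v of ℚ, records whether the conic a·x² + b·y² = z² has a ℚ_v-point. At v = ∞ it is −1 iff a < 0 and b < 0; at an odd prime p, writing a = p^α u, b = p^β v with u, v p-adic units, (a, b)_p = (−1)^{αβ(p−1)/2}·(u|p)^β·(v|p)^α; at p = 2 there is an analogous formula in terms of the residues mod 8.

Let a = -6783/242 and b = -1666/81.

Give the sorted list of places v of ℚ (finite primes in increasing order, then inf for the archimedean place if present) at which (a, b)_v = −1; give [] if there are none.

Mod squares: a ≡ -13566, b ≡ -34. Check v ∈ {∞, 2, 3, 7, 11, 17, 19}.
v=19: a=19^1·(≡3), b=19^0·(≡5) mod 19; (3|19)=-1, (5|19)=+1; (−1)^{1·0·9}·(-1)^0·(+1)^1 = +1.
v=2: v_2(a)=-1, v_2(b)=1; units ≡ 1, 7 (mod 8); ε·ε+αω+βω = 0·1+-1·0+1·0 ≡ 0  ⇒  (a,b)_2 = +1.
v=17: a=17^1·(≡15), b=17^1·(≡16) mod 17; (15|17)=+1, (16|17)=+1; (−1)^{1·1·8}·(+1)^1·(+1)^1 = +1.
v=11: a=11^-2·(≡2), b=11^0·(≡7) mod 11; (2|11)=-1, (7|11)=-1; (−1)^{-2·0·5}·(-1)^0·(-1)^-2 = +1.
v=∞: -13566 < 0 and -34 < 0  ⇒  (a,b)_∞ = -1.
v=3: a=3^1·(≡2), b=3^-4·(≡2) mod 3; (2|3)=-1, (2|3)=-1; (−1)^{1·-4·1}·(-1)^-4·(-1)^1 = -1.
v=7: a=7^1·(≡1), b=7^2·(≡2) mod 7; (1|7)=+1, (2|7)=+1; (−1)^{1·2·3}·(+1)^2·(+1)^1 = +1.
|Ram(-13566, -34)| = 2, even; anisotropic at {3, ∞}.

[3, inf]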